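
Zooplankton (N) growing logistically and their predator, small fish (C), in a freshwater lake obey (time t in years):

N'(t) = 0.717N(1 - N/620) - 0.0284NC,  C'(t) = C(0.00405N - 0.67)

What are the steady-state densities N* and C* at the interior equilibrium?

N* ≈ 165, C* ≈ 18.5

From dC/dt = 0 with C > 0: 0.00405N* = 0.67, so N* = 165.
Substitute into dN/dt = 0: 0.717(1 - 165/620) = 0.0284C*.
The bracket is 0.733, giving C* = 0.526/0.0284 = 18.5.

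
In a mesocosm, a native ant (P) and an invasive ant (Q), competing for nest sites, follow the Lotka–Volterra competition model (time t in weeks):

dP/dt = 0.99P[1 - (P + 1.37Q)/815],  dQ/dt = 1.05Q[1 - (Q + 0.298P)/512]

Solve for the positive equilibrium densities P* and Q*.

P* ≈ 192, Q* ≈ 455

Setting both brackets to zero gives the nullclines P + 1.37Q = 815 and 0.298P + Q = 512.
Substituting Q = 512 - 0.298P into the first: P(1 - 1.37·0.298) = 815 - 1.37·512.
So P* = 114/0.592 = 192, and then Q* = 512 - 0.298·192 = 455.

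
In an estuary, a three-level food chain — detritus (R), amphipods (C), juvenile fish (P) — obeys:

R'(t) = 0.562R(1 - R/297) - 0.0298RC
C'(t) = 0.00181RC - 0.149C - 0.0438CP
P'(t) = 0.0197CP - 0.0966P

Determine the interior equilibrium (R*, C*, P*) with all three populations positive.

R* ≈ 220, C* ≈ 4.9, P* ≈ 5.68

From dP/dt = 0: 0.0197C* = 0.0966, so C* = 4.9.
From dR/dt = 0: 0.562(1 - R*/297) = 0.0298·4.9, giving R* = 297·(1 - 0.26) = 220.
From dC/dt = 0: 0.00181·220 - 0.149 = 0.0438P*, so P* = 0.249/0.0438 = 5.68.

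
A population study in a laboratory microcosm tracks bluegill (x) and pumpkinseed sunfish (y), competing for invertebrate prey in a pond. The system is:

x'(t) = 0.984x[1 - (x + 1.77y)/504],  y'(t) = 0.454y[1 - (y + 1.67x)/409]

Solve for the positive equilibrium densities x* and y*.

Setting both brackets to zero gives the nullclines x + 1.77y = 504 and 1.67x + y = 409.
Substituting y = 409 - 1.67x into the first: x(1 - 1.77·1.67) = 504 - 1.77·409.
So x* = -220/-1.96 = 112, and then y* = 409 - 1.67·112 = 221.

x* ≈ 112, y* ≈ 221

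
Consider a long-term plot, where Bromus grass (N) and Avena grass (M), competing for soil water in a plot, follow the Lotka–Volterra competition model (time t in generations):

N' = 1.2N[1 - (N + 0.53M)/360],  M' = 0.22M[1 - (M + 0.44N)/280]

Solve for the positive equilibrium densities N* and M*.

N* ≈ 276, M* ≈ 159

Setting both brackets to zero gives the nullclines N + 0.53M = 360 and 0.44N + M = 280.
Substituting M = 280 - 0.44N into the first: N(1 - 0.53·0.44) = 360 - 0.53·280.
So N* = 212/0.767 = 276, and then M* = 280 - 0.44·276 = 159.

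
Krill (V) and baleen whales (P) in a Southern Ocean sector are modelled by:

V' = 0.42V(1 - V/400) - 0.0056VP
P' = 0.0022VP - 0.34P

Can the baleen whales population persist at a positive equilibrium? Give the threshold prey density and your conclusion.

The predator equation gives dP/dt > 0 only when V > 0.34/0.0022 = 155.
Without the predator, V → K = 400. Since 400 > 155, the predator can invade and persist.

Threshold V = 155; K > 155, so yes, the predator persists.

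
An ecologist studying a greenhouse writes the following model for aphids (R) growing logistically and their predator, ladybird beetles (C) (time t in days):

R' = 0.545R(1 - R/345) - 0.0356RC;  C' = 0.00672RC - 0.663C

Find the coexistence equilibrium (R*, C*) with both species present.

R* ≈ 98.7, C* ≈ 10.9

From dC/dt = 0 with C > 0: 0.00672R* = 0.663, so R* = 98.7.
Substitute into dR/dt = 0: 0.545(1 - 98.7/345) = 0.0356C*.
The bracket is 0.714, giving C* = 0.389/0.0356 = 10.9.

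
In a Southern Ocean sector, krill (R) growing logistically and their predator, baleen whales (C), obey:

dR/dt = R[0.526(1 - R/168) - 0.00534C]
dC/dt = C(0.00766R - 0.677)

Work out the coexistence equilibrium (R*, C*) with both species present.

R* ≈ 88.4, C* ≈ 46.7

From dC/dt = 0 with C > 0: 0.00766R* = 0.677, so R* = 88.4.
Substitute into dR/dt = 0: 0.526(1 - 88.4/168) = 0.00534C*.
The bracket is 0.474, giving C* = 0.249/0.00534 = 46.7.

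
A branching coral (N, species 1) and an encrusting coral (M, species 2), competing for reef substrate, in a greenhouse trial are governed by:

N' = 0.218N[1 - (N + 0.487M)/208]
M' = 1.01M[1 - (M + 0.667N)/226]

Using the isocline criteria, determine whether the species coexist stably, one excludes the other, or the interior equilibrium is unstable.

stable coexistence

Compare the nullcline intercepts: K1/α12 = 208/0.487 = 427 > K2 = 226; K2/α21 = 226/0.667 = 339 > K1 = 208.
Since both inequalities hold, each species can invade when rare, so the interior equilibrium is stable.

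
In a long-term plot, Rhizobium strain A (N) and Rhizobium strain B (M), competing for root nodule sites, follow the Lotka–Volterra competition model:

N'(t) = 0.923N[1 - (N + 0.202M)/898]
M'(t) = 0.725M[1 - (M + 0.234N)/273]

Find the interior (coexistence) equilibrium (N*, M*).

Setting both brackets to zero gives the nullclines N + 0.202M = 898 and 0.234N + M = 273.
Substituting M = 273 - 0.234N into the first: N(1 - 0.202·0.234) = 898 - 0.202·273.
So N* = 843/0.953 = 885, and then M* = 273 - 0.234·885 = 66.

N* ≈ 885, M* ≈ 66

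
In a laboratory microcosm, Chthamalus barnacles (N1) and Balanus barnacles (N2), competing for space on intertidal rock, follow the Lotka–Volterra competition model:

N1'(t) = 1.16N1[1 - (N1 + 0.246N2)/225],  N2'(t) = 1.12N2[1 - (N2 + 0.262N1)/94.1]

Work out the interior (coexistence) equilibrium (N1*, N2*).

Setting both brackets to zero gives the nullclines N1 + 0.246N2 = 225 and 0.262N1 + N2 = 94.1.
Substituting N2 = 94.1 - 0.262N1 into the first: N1(1 - 0.246·0.262) = 225 - 0.246·94.1.
So N1* = 202/0.936 = 216, and then N2* = 94.1 - 0.262·216 = 37.6.

N1* ≈ 216, N2* ≈ 37.6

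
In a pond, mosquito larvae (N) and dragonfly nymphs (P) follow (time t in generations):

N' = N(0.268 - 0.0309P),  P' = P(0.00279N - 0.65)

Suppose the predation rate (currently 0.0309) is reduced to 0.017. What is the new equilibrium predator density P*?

P* ≈ 15.8

At the interior fixed point, setting dN/dt = 0 with N > 0 fixes P* = (prey growth rate)/(NP coefficient) — independent of the other coefficients.
With the change, P* = 0.268/0.017 = 15.8; it rises from 8.67.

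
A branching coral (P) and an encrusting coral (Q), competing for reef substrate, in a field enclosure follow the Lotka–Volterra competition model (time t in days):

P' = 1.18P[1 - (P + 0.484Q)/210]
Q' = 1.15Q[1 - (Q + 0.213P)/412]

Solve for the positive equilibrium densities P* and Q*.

Setting both brackets to zero gives the nullclines P + 0.484Q = 210 and 0.213P + Q = 412.
Substituting Q = 412 - 0.213P into the first: P(1 - 0.484·0.213) = 210 - 0.484·412.
So P* = 10.6/0.897 = 11.8, and then Q* = 412 - 0.213·11.8 = 409.

P* ≈ 11.8, Q* ≈ 409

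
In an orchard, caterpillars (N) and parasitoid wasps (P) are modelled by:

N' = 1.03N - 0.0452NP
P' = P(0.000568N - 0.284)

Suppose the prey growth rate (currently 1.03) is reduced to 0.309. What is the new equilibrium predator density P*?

At the interior fixed point, setting dN/dt = 0 with N > 0 fixes P* = (prey growth rate)/(NP coefficient) — independent of the other coefficients.
With the change, P* = 0.309/0.0452 = 6.84; it falls from 22.8.

P* ≈ 6.84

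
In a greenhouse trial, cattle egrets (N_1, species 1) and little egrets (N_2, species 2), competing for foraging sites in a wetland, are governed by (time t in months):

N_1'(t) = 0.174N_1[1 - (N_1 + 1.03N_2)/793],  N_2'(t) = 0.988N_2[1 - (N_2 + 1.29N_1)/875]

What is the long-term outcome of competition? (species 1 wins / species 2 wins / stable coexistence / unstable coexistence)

Compare the nullcline intercepts: K1/α12 = 793/1.03 = 770 < K2 = 875; K2/α21 = 875/1.29 = 678 < K1 = 793.
Since both are reversed, neither can invade when rare; the interior point is a saddle.

unstable coexistence (outcome depends on initial conditions)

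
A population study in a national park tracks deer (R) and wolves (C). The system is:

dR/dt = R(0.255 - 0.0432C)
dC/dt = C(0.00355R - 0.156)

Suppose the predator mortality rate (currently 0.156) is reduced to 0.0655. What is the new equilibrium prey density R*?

At the interior fixed point, setting dC/dt = 0 with C > 0 fixes R* = (predator death rate)/(RC coefficient) — independent of the other coefficients.
With the change, R* = 0.0655/0.00355 = 18.5; it falls from 43.9.

R* ≈ 18.5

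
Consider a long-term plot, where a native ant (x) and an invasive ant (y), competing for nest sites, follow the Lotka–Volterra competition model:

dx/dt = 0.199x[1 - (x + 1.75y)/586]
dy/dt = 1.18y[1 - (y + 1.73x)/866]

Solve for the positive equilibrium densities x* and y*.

Setting both brackets to zero gives the nullclines x + 1.75y = 586 and 1.73x + y = 866.
Substituting y = 866 - 1.73x into the first: x(1 - 1.75·1.73) = 586 - 1.75·866.
So x* = -930/-2.03 = 458, and then y* = 866 - 1.73·458 = 72.9.

x* ≈ 458, y* ≈ 72.9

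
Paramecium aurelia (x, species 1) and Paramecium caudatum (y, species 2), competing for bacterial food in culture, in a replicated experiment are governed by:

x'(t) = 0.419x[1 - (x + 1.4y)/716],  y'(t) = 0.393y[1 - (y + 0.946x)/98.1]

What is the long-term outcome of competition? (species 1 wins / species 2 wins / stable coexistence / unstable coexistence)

Compare the nullcline intercepts: K1/α12 = 716/1.4 = 511 > K2 = 98.1; K2/α21 = 98.1/0.946 = 104 < K1 = 716.
Since the inequalities point opposite ways, species 1 can invade but species 2 cannot.

species 1 excludes species 2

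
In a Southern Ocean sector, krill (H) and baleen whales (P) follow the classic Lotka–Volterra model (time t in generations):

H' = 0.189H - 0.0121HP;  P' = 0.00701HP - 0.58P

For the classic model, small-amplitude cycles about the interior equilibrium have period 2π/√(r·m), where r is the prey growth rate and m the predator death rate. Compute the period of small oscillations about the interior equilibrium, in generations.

T ≈ 19 generations

Here r = 0.189 and m = 0.58, so r·m = 0.11.
ω = √0.11 = 0.331 per generation, hence T = 2π/ω ≈ 19 generations.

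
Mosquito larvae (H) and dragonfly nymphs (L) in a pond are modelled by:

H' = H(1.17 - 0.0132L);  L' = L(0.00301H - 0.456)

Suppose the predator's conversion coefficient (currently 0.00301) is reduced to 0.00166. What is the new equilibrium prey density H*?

At the interior fixed point, setting dL/dt = 0 with L > 0 fixes H* = (predator death rate)/(HL coefficient) — independent of the other coefficients.
With the change, H* = 0.456/0.00166 = 275; it rises from 151.

H* ≈ 275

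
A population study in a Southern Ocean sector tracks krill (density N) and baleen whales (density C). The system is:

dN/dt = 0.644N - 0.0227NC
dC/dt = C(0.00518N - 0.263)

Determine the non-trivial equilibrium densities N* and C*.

N* ≈ 50.8, C* ≈ 28.4

Set dC/dt = 0 with C > 0: 0.00518N - 0.263 = 0, so N* = 0.263/0.00518 = 50.8.
Set dN/dt = 0 with N > 0: 0.644 - 0.0227C = 0, so C* = 0.644/0.0227 = 28.4.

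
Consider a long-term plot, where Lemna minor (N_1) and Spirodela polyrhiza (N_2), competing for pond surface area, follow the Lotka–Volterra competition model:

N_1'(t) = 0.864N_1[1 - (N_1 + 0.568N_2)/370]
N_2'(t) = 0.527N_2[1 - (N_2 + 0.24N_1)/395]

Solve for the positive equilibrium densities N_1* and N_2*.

N_1* ≈ 169, N_2* ≈ 355

Setting both brackets to zero gives the nullclines N_1 + 0.568N_2 = 370 and 0.24N_1 + N_2 = 395.
Substituting N_2 = 395 - 0.24N_1 into the first: N_1(1 - 0.568·0.24) = 370 - 0.568·395.
So N_1* = 146/0.864 = 169, and then N_2* = 395 - 0.24·169 = 355.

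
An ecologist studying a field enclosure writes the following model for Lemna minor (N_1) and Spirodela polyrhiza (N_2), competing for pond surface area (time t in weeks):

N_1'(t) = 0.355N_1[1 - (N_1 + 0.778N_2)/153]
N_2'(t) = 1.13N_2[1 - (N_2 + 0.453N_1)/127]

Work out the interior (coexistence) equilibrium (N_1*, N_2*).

N_1* ≈ 83.7, N_2* ≈ 89.1

Setting both brackets to zero gives the nullclines N_1 + 0.778N_2 = 153 and 0.453N_1 + N_2 = 127.
Substituting N_2 = 127 - 0.453N_1 into the first: N_1(1 - 0.778·0.453) = 153 - 0.778·127.
So N_1* = 54.2/0.648 = 83.7, and then N_2* = 127 - 0.453·83.7 = 89.1.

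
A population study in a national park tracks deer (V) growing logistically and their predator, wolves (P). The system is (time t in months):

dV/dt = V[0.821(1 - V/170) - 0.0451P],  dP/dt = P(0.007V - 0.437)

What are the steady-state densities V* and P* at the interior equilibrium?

From dP/dt = 0 with P > 0: 0.007V* = 0.437, so V* = 62.4.
Substitute into dV/dt = 0: 0.821(1 - 62.4/170) = 0.0451P*.
The bracket is 0.633, giving P* = 0.52/0.0451 = 11.5.

V* ≈ 62.4, P* ≈ 11.5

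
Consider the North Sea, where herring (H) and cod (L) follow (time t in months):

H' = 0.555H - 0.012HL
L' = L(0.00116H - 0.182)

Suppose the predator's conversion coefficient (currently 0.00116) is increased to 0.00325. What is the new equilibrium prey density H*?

H* ≈ 56

At the interior fixed point, setting dL/dt = 0 with L > 0 fixes H* = (predator death rate)/(HL coefficient) — independent of the other coefficients.
With the change, H* = 0.182/0.00325 = 56; it falls from 157.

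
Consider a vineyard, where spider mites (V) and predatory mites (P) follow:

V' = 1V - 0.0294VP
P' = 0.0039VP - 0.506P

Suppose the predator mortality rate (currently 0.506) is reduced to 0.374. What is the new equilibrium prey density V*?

At the interior fixed point, setting dP/dt = 0 with P > 0 fixes V* = (predator death rate)/(VP coefficient) — independent of the other coefficients.
With the change, V* = 0.374/0.0039 = 95.9; it falls from 130.

V* ≈ 95.9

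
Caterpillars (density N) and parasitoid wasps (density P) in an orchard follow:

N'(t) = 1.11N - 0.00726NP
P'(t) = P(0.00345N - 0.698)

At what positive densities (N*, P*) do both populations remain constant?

Set dP/dt = 0 with P > 0: 0.00345N - 0.698 = 0, so N* = 0.698/0.00345 = 202.
Set dN/dt = 0 with N > 0: 1.11 - 0.00726P = 0, so P* = 1.11/0.00726 = 153.

N* ≈ 202, P* ≈ 153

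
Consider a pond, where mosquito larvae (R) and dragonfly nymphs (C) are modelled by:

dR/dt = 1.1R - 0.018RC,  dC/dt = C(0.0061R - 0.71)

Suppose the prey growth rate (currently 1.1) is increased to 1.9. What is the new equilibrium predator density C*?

C* ≈ 106

At the interior fixed point, setting dR/dt = 0 with R > 0 fixes C* = (prey growth rate)/(RC coefficient) — independent of the other coefficients.
With the change, C* = 1.9/0.018 = 106; it rises from 61.1.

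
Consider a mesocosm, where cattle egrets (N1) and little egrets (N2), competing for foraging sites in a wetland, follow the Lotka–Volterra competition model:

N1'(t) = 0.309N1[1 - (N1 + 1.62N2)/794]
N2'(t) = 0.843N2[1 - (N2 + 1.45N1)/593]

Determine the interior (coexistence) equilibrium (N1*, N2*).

N1* ≈ 124, N2* ≈ 414

Setting both brackets to zero gives the nullclines N1 + 1.62N2 = 794 and 1.45N1 + N2 = 593.
Substituting N2 = 593 - 1.45N1 into the first: N1(1 - 1.62·1.45) = 794 - 1.62·593.
So N1* = -167/-1.35 = 124, and then N2* = 593 - 1.45·124 = 414.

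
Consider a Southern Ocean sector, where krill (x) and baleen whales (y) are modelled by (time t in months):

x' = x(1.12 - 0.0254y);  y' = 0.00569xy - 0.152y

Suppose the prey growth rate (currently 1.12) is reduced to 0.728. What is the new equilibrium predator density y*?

y* ≈ 28.7

At the interior fixed point, setting dx/dt = 0 with x > 0 fixes y* = (prey growth rate)/(xy coefficient) — independent of the other coefficients.
With the change, y* = 0.728/0.0254 = 28.7; it falls from 44.1.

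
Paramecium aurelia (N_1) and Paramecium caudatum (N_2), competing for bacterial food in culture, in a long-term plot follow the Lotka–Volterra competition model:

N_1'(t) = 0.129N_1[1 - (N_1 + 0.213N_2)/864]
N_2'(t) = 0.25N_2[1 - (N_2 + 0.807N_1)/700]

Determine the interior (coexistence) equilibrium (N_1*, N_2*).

N_1* ≈ 863, N_2* ≈ 3.32

Setting both brackets to zero gives the nullclines N_1 + 0.213N_2 = 864 and 0.807N_1 + N_2 = 700.
Substituting N_2 = 700 - 0.807N_1 into the first: N_1(1 - 0.213·0.807) = 864 - 0.213·700.
So N_1* = 715/0.828 = 863, and then N_2* = 700 - 0.807·863 = 3.32.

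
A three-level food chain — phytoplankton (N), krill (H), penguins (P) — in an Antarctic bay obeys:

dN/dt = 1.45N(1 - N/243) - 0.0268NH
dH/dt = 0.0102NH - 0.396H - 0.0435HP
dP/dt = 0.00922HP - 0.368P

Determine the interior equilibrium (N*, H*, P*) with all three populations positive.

N* ≈ 63.7, H* ≈ 39.9, P* ≈ 5.84

From dP/dt = 0: 0.00922H* = 0.368, so H* = 39.9.
From dN/dt = 0: 1.45(1 - N*/243) = 0.0268·39.9, giving N* = 243·(1 - 0.738) = 63.7.
From dH/dt = 0: 0.0102·63.7 - 0.396 = 0.0435P*, so P* = 0.254/0.0435 = 5.84.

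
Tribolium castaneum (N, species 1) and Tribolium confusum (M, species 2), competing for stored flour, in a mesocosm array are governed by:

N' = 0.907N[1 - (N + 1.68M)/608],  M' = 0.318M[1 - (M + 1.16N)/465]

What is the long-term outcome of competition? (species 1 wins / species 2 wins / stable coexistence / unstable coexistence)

Compare the nullcline intercepts: K1/α12 = 608/1.68 = 362 < K2 = 465; K2/α21 = 465/1.16 = 401 < K1 = 608.
Since both are reversed, neither can invade when rare; the interior point is a saddle.

unstable coexistence (outcome depends on initial conditions)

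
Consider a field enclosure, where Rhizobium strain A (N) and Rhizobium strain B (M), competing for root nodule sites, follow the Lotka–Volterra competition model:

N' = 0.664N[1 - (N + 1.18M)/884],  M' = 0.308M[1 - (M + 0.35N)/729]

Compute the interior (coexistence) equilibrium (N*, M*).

Setting both brackets to zero gives the nullclines N + 1.18M = 884 and 0.35N + M = 729.
Substituting M = 729 - 0.35N into the first: N(1 - 1.18·0.35) = 884 - 1.18·729.
So N* = 23.8/0.587 = 40.5, and then M* = 729 - 0.35·40.5 = 715.

N* ≈ 40.5, M* ≈ 715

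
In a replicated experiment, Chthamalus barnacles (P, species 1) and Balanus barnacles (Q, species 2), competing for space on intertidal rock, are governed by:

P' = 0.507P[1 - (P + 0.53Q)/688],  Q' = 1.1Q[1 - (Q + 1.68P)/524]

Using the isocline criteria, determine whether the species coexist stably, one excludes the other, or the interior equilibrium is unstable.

species 1 excludes species 2

Compare the nullcline intercepts: K1/α12 = 688/0.53 = 1300 > K2 = 524; K2/α21 = 524/1.68 = 312 < K1 = 688.
Since the inequalities point opposite ways, species 1 can invade but species 2 cannot.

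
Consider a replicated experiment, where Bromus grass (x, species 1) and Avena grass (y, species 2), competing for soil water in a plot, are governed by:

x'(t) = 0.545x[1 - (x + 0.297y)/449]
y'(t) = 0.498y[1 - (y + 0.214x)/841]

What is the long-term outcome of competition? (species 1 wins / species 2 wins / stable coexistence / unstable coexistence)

stable coexistence

Compare the nullcline intercepts: K1/α12 = 449/0.297 = 1510 > K2 = 841; K2/α21 = 841/0.214 = 3930 > K1 = 449.
Since both inequalities hold, each species can invade when rare, so the interior equilibrium is stable.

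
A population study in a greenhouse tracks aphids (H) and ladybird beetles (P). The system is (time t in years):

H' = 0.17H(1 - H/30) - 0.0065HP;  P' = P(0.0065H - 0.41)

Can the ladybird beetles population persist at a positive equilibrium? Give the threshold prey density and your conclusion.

The predator equation gives dP/dt > 0 only when H > 0.41/0.0065 = 63.1.
Without the predator, H → K = 30. Since 30 < 63.1, the predator cannot invade.

Threshold H = 63.1; K < 63.1, so no, the predator goes extinct.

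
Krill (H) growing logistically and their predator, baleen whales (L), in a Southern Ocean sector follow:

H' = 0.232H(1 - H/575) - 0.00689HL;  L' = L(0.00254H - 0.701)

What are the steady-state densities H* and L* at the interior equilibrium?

From dL/dt = 0 with L > 0: 0.00254H* = 0.701, so H* = 276.
Substitute into dH/dt = 0: 0.232(1 - 276/575) = 0.00689L*.
The bracket is 0.52, giving L* = 0.121/0.00689 = 17.5.

H* ≈ 276, L* ≈ 17.5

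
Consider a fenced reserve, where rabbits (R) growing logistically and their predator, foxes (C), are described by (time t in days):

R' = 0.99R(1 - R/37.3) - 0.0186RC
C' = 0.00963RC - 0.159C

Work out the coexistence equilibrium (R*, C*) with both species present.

R* ≈ 16.5, C* ≈ 29.7

From dC/dt = 0 with C > 0: 0.00963R* = 0.159, so R* = 16.5.
Substitute into dR/dt = 0: 0.99(1 - 16.5/37.3) = 0.0186C*.
The bracket is 0.557, giving C* = 0.552/0.0186 = 29.7.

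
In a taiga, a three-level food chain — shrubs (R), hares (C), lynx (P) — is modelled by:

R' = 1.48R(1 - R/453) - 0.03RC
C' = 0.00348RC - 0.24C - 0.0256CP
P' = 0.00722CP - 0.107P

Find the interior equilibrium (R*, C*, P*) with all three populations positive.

From dP/dt = 0: 0.00722C* = 0.107, so C* = 14.8.
From dR/dt = 0: 1.48(1 - R*/453) = 0.03·14.8, giving R* = 453·(1 - 0.3) = 317.
From dC/dt = 0: 0.00348·317 - 0.24 = 0.0256P*, so P* = 0.863/0.0256 = 33.7.

R* ≈ 317, C* ≈ 14.8, P* ≈ 33.7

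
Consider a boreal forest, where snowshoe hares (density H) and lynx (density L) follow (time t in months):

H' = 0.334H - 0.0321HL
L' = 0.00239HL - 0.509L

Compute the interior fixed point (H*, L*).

H* ≈ 213, L* ≈ 10.4

Set dL/dt = 0 with L > 0: 0.00239H - 0.509 = 0, so H* = 0.509/0.00239 = 213.
Set dH/dt = 0 with H > 0: 0.334 - 0.0321L = 0, so L* = 0.334/0.0321 = 10.4.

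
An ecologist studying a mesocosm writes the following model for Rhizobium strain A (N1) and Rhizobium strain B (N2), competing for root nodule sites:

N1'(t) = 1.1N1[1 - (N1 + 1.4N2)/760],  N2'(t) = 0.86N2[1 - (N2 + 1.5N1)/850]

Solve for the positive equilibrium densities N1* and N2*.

N1* ≈ 391, N2* ≈ 264

Setting both brackets to zero gives the nullclines N1 + 1.4N2 = 760 and 1.5N1 + N2 = 850.
Substituting N2 = 850 - 1.5N1 into the first: N1(1 - 1.4·1.5) = 760 - 1.4·850.
So N1* = -430/-1.1 = 391, and then N2* = 850 - 1.5·391 = 264.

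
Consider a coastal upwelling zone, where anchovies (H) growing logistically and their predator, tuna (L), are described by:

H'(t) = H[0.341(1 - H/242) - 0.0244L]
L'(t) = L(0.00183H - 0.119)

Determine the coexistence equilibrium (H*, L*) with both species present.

H* ≈ 65, L* ≈ 10.2

From dL/dt = 0 with L > 0: 0.00183H* = 0.119, so H* = 65.
Substitute into dH/dt = 0: 0.341(1 - 65/242) = 0.0244L*.
The bracket is 0.731, giving L* = 0.249/0.0244 = 10.2.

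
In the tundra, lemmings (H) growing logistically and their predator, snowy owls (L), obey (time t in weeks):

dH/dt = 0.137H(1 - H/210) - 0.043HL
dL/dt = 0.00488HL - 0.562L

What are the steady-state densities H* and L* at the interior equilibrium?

H* ≈ 115, L* ≈ 1.44

From dL/dt = 0 with L > 0: 0.00488H* = 0.562, so H* = 115.
Substitute into dH/dt = 0: 0.137(1 - 115/210) = 0.043L*.
The bracket is 0.452, giving L* = 0.0619/0.043 = 1.44.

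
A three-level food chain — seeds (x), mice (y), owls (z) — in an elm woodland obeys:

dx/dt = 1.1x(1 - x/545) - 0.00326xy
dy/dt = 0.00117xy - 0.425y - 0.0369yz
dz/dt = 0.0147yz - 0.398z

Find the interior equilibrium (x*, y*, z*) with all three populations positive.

From dz/dt = 0: 0.0147y* = 0.398, so y* = 27.1.
From dx/dt = 0: 1.1(1 - x*/545) = 0.00326·27.1, giving x* = 545·(1 - 0.0802) = 501.
From dy/dt = 0: 0.00117·501 - 0.425 = 0.0369z*, so z* = 0.161/0.0369 = 4.38.

x* ≈ 501, y* ≈ 27.1, z* ≈ 4.38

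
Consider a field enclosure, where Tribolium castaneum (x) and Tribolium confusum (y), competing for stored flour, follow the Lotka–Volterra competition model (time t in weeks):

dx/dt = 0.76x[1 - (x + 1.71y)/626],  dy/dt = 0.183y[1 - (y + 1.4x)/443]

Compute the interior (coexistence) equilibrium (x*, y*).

Setting both brackets to zero gives the nullclines x + 1.71y = 626 and 1.4x + y = 443.
Substituting y = 443 - 1.4x into the first: x(1 - 1.71·1.4) = 626 - 1.71·443.
So x* = -132/-1.39 = 94.4, and then y* = 443 - 1.4·94.4 = 311.

x* ≈ 94.4, y* ≈ 311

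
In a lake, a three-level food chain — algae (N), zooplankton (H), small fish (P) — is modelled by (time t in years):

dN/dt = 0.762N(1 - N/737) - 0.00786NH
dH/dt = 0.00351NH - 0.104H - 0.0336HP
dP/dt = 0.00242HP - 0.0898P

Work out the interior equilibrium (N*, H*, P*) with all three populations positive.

N* ≈ 455, H* ≈ 37.1, P* ≈ 44.4

From dP/dt = 0: 0.00242H* = 0.0898, so H* = 37.1.
From dN/dt = 0: 0.762(1 - N*/737) = 0.00786·37.1, giving N* = 737·(1 - 0.383) = 455.
From dH/dt = 0: 0.00351·455 - 0.104 = 0.0336P*, so P* = 1.49/0.0336 = 44.4.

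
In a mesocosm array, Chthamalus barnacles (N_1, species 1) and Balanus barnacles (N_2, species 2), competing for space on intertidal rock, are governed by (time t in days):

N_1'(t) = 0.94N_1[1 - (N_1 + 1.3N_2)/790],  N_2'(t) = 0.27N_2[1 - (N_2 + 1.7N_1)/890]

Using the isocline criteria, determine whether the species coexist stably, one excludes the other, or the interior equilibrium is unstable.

Compare the nullcline intercepts: K1/α12 = 790/1.3 = 608 < K2 = 890; K2/α21 = 890/1.7 = 524 < K1 = 790.
Since both are reversed, neither can invade when rare; the interior point is a saddle.

unstable coexistence (outcome depends on initial conditions)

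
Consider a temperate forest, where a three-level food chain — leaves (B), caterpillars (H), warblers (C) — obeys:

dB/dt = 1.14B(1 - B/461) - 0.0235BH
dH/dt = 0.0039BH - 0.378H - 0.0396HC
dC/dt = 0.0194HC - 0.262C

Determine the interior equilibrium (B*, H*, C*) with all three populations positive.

From dC/dt = 0: 0.0194H* = 0.262, so H* = 13.5.
From dB/dt = 0: 1.14(1 - B*/461) = 0.0235·13.5, giving B* = 461·(1 - 0.278) = 333.
From dH/dt = 0: 0.0039·333 - 0.378 = 0.0396C*, so C* = 0.919/0.0396 = 23.2.

B* ≈ 333, H* ≈ 13.5, C* ≈ 23.2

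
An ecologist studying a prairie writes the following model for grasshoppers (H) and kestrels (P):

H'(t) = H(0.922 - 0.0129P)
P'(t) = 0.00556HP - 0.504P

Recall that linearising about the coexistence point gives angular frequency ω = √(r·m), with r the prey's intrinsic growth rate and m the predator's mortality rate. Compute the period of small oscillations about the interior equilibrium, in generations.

T ≈ 9.22 generations

Here r = 0.922 and m = 0.504, so r·m = 0.465.
ω = √0.465 = 0.682 per generation, hence T = 2π/ω ≈ 9.22 generations.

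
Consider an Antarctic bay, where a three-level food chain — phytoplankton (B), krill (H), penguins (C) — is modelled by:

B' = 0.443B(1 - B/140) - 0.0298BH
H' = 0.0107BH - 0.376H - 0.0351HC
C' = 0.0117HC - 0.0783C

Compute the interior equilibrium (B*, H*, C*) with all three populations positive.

From dC/dt = 0: 0.0117H* = 0.0783, so H* = 6.69.
From dB/dt = 0: 0.443(1 - B*/140) = 0.0298·6.69, giving B* = 140·(1 - 0.45) = 77.
From dH/dt = 0: 0.0107·77 - 0.376 = 0.0351C*, so C* = 0.448/0.0351 = 12.8.

B* ≈ 77, H* ≈ 6.69, C* ≈ 12.8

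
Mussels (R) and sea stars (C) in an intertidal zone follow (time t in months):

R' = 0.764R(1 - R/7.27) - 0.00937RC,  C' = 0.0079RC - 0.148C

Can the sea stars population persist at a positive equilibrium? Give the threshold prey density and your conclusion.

The predator equation gives dC/dt > 0 only when R > 0.148/0.0079 = 18.7.
Without the predator, R → K = 7.27. Since 7.27 < 18.7, the predator cannot invade.

Threshold R = 18.7; K < 18.7, so no, the predator goes extinct.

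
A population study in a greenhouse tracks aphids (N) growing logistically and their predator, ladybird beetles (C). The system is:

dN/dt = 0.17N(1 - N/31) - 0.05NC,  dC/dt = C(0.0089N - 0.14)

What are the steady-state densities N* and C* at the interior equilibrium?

N* ≈ 15.7, C* ≈ 1.67

From dC/dt = 0 with C > 0: 0.0089N* = 0.14, so N* = 15.7.
Substitute into dN/dt = 0: 0.17(1 - 15.7/31) = 0.05C*.
The bracket is 0.493, giving C* = 0.0837/0.05 = 1.67.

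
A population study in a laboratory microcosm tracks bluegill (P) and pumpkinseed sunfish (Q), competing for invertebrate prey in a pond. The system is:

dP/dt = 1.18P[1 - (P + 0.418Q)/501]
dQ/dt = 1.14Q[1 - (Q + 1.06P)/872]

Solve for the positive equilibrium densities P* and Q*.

Setting both brackets to zero gives the nullclines P + 0.418Q = 501 and 1.06P + Q = 872.
Substituting Q = 872 - 1.06P into the first: P(1 - 0.418·1.06) = 501 - 0.418·872.
So P* = 137/0.557 = 245, and then Q* = 872 - 1.06·245 = 612.

P* ≈ 245, Q* ≈ 612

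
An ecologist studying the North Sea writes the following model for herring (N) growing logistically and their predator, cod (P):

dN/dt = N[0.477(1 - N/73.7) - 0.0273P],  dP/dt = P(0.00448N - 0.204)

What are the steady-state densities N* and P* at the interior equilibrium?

From dP/dt = 0 with P > 0: 0.00448N* = 0.204, so N* = 45.5.
Substitute into dN/dt = 0: 0.477(1 - 45.5/73.7) = 0.0273P*.
The bracket is 0.382, giving P* = 0.182/0.0273 = 6.68.

N* ≈ 45.5, P* ≈ 6.68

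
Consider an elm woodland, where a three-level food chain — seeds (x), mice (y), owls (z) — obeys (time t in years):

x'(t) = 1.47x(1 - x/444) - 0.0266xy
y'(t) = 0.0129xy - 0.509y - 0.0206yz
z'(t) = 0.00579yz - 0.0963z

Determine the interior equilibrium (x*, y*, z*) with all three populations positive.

From dz/dt = 0: 0.00579y* = 0.0963, so y* = 16.6.
From dx/dt = 0: 1.47(1 - x*/444) = 0.0266·16.6, giving x* = 444·(1 - 0.301) = 310.
From dy/dt = 0: 0.0129·310 - 0.509 = 0.0206z*, so z* = 3.49/0.0206 = 170.

x* ≈ 310, y* ≈ 16.6, z* ≈ 170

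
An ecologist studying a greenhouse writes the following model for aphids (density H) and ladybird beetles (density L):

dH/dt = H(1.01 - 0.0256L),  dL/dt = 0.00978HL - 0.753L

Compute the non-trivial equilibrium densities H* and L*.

H* ≈ 77, L* ≈ 39.5

Set dL/dt = 0 with L > 0: 0.00978H - 0.753 = 0, so H* = 0.753/0.00978 = 77.
Set dH/dt = 0 with H > 0: 1.01 - 0.0256L = 0, so L* = 1.01/0.0256 = 39.5.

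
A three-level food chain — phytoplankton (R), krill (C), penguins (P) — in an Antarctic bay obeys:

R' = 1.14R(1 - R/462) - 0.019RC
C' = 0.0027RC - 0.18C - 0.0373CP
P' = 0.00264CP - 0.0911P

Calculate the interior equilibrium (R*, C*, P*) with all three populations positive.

From dP/dt = 0: 0.00264C* = 0.0911, so C* = 34.5.
From dR/dt = 0: 1.14(1 - R*/462) = 0.019·34.5, giving R* = 462·(1 - 0.575) = 196.
From dC/dt = 0: 0.0027·196 - 0.18 = 0.0373P*, so P* = 0.35/0.0373 = 9.38.

R* ≈ 196, C* ≈ 34.5, P* ≈ 9.38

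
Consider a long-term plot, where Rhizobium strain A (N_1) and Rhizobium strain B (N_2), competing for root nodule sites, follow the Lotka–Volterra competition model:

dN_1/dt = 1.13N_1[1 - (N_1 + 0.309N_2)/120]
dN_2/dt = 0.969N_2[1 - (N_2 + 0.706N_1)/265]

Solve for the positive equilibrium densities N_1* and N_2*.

Setting both brackets to zero gives the nullclines N_1 + 0.309N_2 = 120 and 0.706N_1 + N_2 = 265.
Substituting N_2 = 265 - 0.706N_1 into the first: N_1(1 - 0.309·0.706) = 120 - 0.309·265.
So N_1* = 38.1/0.782 = 48.8, and then N_2* = 265 - 0.706·48.8 = 231.

N_1* ≈ 48.8, N_2* ≈ 231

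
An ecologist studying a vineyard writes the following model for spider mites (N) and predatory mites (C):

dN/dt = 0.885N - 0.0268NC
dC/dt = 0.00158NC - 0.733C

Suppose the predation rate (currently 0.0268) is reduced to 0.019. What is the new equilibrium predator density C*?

C* ≈ 46.6

At the interior fixed point, setting dN/dt = 0 with N > 0 fixes C* = (prey growth rate)/(NC coefficient) — independent of the other coefficients.
With the change, C* = 0.885/0.019 = 46.6; it rises from 33.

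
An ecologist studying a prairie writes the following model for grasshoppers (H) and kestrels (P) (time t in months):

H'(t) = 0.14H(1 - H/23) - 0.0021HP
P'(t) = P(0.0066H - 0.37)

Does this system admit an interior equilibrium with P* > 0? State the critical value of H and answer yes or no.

Threshold H = 56.1; K < 56.1, so no, the predator goes extinct.

The predator equation gives dP/dt > 0 only when H > 0.37/0.0066 = 56.1.
Without the predator, H → K = 23. Since 23 < 56.1, the predator cannot invade.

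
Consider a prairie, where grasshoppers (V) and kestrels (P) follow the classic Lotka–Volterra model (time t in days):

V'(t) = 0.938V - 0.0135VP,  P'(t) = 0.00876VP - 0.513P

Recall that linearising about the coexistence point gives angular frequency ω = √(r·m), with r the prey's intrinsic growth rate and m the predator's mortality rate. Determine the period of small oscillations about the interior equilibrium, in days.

Here r = 0.938 and m = 0.513, so r·m = 0.481.
ω = √0.481 = 0.694 per day, hence T = 2π/ω ≈ 9.06 days.

T ≈ 9.06 days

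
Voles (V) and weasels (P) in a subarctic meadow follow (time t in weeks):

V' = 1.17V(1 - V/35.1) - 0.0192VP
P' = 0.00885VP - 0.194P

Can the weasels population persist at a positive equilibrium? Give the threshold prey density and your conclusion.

Threshold V = 21.9; K > 21.9, so yes, the predator persists.

The predator equation gives dP/dt > 0 only when V > 0.194/0.00885 = 21.9.
Without the predator, V → K = 35.1. Since 35.1 > 21.9, the predator can invade and persist.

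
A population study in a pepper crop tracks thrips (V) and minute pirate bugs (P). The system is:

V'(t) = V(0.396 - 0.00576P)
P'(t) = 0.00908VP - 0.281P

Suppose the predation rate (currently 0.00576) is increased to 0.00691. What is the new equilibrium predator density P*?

P* ≈ 57.3

At the interior fixed point, setting dV/dt = 0 with V > 0 fixes P* = (prey growth rate)/(VP coefficient) — independent of the other coefficients.
With the change, P* = 0.396/0.00691 = 57.3; it falls from 68.8.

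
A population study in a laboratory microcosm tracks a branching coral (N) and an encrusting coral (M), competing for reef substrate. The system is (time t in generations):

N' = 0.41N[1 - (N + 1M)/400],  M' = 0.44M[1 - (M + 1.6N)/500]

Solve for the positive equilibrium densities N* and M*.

Setting both brackets to zero gives the nullclines N + 1M = 400 and 1.6N + M = 500.
Substituting M = 500 - 1.6N into the first: N(1 - 1·1.6) = 400 - 1·500.
So N* = -100/-0.6 = 167, and then M* = 500 - 1.6·167 = 233.

N* ≈ 167, M* ≈ 233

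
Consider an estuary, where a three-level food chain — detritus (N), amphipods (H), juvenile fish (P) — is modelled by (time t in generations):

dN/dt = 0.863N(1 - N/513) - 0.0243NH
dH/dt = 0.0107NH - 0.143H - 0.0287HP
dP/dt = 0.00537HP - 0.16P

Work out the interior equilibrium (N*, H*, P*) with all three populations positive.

From dP/dt = 0: 0.00537H* = 0.16, so H* = 29.8.
From dN/dt = 0: 0.863(1 - N*/513) = 0.0243·29.8, giving N* = 513·(1 - 0.839) = 82.6.
From dH/dt = 0: 0.0107·82.6 - 0.143 = 0.0287P*, so P* = 0.741/0.0287 = 25.8.

N* ≈ 82.6, H* ≈ 29.8, P* ≈ 25.8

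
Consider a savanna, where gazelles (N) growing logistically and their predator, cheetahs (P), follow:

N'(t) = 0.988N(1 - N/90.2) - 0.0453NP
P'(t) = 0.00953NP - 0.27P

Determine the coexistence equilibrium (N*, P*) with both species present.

From dP/dt = 0 with P > 0: 0.00953N* = 0.27, so N* = 28.3.
Substitute into dN/dt = 0: 0.988(1 - 28.3/90.2) = 0.0453P*.
The bracket is 0.686, giving P* = 0.678/0.0453 = 15.

N* ≈ 28.3, P* ≈ 15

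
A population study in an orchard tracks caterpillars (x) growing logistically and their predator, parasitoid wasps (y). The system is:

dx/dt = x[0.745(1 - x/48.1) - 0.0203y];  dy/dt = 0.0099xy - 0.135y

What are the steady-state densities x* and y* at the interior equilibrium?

From dy/dt = 0 with y > 0: 0.0099x* = 0.135, so x* = 13.6.
Substitute into dx/dt = 0: 0.745(1 - 13.6/48.1) = 0.0203y*.
The bracket is 0.716, giving y* = 0.534/0.0203 = 26.3.

x* ≈ 13.6, y* ≈ 26.3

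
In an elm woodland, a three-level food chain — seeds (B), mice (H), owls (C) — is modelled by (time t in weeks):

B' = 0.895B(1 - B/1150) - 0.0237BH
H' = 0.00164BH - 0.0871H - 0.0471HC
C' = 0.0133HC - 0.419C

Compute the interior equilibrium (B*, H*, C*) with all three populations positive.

From dC/dt = 0: 0.0133H* = 0.419, so H* = 31.5.
From dB/dt = 0: 0.895(1 - B*/1150) = 0.0237·31.5, giving B* = 1150·(1 - 0.834) = 191.
From dH/dt = 0: 0.00164·191 - 0.0871 = 0.0471C*, so C* = 0.226/0.0471 = 4.79.

B* ≈ 191, H* ≈ 31.5, C* ≈ 4.79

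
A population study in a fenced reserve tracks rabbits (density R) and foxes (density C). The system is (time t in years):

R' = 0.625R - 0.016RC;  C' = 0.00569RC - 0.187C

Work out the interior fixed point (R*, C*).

R* ≈ 32.9, C* ≈ 39.1

Set dC/dt = 0 with C > 0: 0.00569R - 0.187 = 0, so R* = 0.187/0.00569 = 32.9.
Set dR/dt = 0 with R > 0: 0.625 - 0.016C = 0, so C* = 0.625/0.016 = 39.1.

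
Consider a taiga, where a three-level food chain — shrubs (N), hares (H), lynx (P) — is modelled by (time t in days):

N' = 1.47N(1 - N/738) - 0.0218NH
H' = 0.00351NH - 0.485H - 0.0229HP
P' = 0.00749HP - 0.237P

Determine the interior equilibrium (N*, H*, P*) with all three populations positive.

From dP/dt = 0: 0.00749H* = 0.237, so H* = 31.6.
From dN/dt = 0: 1.47(1 - N*/738) = 0.0218·31.6, giving N* = 738·(1 - 0.469) = 392.
From dH/dt = 0: 0.00351·392 - 0.485 = 0.0229P*, so P* = 0.89/0.0229 = 38.9.

N* ≈ 392, H* ≈ 31.6, P* ≈ 38.9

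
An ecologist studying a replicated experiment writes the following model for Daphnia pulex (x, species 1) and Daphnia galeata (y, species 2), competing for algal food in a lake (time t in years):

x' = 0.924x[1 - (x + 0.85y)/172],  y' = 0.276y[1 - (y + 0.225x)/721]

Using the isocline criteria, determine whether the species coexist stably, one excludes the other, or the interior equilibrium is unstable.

Compare the nullcline intercepts: K1/α12 = 172/0.85 = 202 < K2 = 721; K2/α21 = 721/0.225 = 3200 > K1 = 172.
Since the inequalities point opposite ways, species 2 can invade but species 1 cannot.

species 2 excludes species 1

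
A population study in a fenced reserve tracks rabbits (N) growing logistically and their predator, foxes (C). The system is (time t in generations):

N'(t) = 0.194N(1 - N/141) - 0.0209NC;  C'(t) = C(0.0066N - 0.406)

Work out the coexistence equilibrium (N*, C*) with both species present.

N* ≈ 61.5, C* ≈ 5.23

From dC/dt = 0 with C > 0: 0.0066N* = 0.406, so N* = 61.5.
Substitute into dN/dt = 0: 0.194(1 - 61.5/141) = 0.0209C*.
The bracket is 0.564, giving C* = 0.109/0.0209 = 5.23.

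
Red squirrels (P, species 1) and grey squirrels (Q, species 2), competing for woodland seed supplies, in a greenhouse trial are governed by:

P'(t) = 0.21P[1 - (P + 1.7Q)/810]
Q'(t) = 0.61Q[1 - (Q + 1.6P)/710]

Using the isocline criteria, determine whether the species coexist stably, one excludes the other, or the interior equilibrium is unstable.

Compare the nullcline intercepts: K1/α12 = 810/1.7 = 476 < K2 = 710; K2/α21 = 710/1.6 = 444 < K1 = 810.
Since both are reversed, neither can invade when rare; the interior point is a saddle.

unstable coexistence (outcome depends on initial conditions)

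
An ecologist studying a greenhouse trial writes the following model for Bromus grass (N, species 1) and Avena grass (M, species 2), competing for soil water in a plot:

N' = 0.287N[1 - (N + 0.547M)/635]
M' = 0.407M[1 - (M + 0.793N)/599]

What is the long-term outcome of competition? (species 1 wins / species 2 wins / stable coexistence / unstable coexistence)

stable coexistence

Compare the nullcline intercepts: K1/α12 = 635/0.547 = 1160 > K2 = 599; K2/α21 = 599/0.793 = 755 > K1 = 635.
Since both inequalities hold, each species can invade when rare, so the interior equilibrium is stable.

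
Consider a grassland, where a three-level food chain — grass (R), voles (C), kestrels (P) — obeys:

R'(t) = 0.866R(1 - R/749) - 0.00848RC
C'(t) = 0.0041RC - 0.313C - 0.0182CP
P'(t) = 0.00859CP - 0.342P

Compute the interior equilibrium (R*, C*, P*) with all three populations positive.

From dP/dt = 0: 0.00859C* = 0.342, so C* = 39.8.
From dR/dt = 0: 0.866(1 - R*/749) = 0.00848·39.8, giving R* = 749·(1 - 0.39) = 457.
From dC/dt = 0: 0.0041·457 - 0.313 = 0.0182P*, so P* = 1.56/0.0182 = 85.8.

R* ≈ 457, C* ≈ 39.8, P* ≈ 85.8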